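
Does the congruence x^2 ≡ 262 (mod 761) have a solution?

(262|761)
  = (131|761)    [761 ≡ 1 mod 8 ⇒ (2|761) = +1]
  = (761|131)    [QR: 761 ≡ 1 mod 4, sign kept]
  = (106|131)    [761 ≡ 106 mod 131]
  = -(53|131)    [131 ≡ 3 mod 8 ⇒ (2|131) = -1]
  = -(131|53)    [QR: 53 ≡ 1 mod 4, sign kept]
  = -(25|53)    [131 ≡ 25 mod 53]
  = -(53|25)    [QR: 25 ≡ 1 mod 4, sign kept]
  = -(3|25)    [53 ≡ 3 mod 25]
  = -(25|3)    [QR: 25 ≡ 1 mod 4, sign kept]
  = -(1|3)    [25 ≡ 1 mod 3]
  = -1    [(1|3) = 1]
The Legendre symbol is -1, so x^2 ≡ 262 (mod 761) has no solution.

no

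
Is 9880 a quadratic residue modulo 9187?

(9880|9187)
  = (693|9187)    [9880 ≡ 693 mod 9187]
  = (9187|693)    [QR: 693 ≡ 1 mod 4, sign kept]
  = (178|693)    [9187 ≡ 178 mod 693]
  = -(89|693)    [693 ≡ 5 mod 8 ⇒ (2|693) = -1]
  = -(693|89)    [QR: 89 ≡ 1 mod 4, sign kept]
  = -(70|89)    [693 ≡ 70 mod 89]
  = -(35|89)    [89 ≡ 1 mod 8 ⇒ (2|89) = +1]
  = -(89|35)    [QR: 89 ≡ 1 mod 4, sign kept]
  = -(19|35)    [89 ≡ 19 mod 35]
  = (35|19)    [QR: both ≡ 3 mod 4, sign flips]
  = (16|19)    [35 ≡ 16 mod 19]
  = (1|19)    [19 ≡ 3 mod 8 ⇒ (2|19)^4 = +1]
  = 1    [(1|19) = 1]
(9880|9187) = 1, and 9187 is prime, so 9880 is a quadratic residue mod 9187.

yes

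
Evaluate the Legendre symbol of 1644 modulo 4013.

(1644|4013)
  = (411|4013)    [4013 ≡ 5 mod 8 ⇒ (2|4013)^2 = +1]
  = (4013|411)    [QR: 4013 ≡ 1 mod 4, sign kept]
  = (314|411)    [4013 ≡ 314 mod 411]
  = -(157|411)    [411 ≡ 3 mod 8 ⇒ (2|411) = -1]
  = -(411|157)    [QR: 157 ≡ 1 mod 4, sign kept]
  = -(97|157)    [411 ≡ 97 mod 157]
  = -(157|97)    [QR: 97 ≡ 1 mod 4, sign kept]
  = -(60|97)    [157 ≡ 60 mod 97]
  = -(15|97)    [97 ≡ 1 mod 8 ⇒ (2|97)^2 = +1]
  = -(97|15)    [QR: 97 ≡ 1 mod 4, sign kept]
  = -(7|15)    [97 ≡ 7 mod 15]
  = (15|7)    [QR: both ≡ 3 mod 4, sign flips]
  = (1|7)    [15 ≡ 1 mod 7]
  = 1    [(1|7) = 1]

1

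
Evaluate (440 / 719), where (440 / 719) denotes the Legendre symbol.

Factor out 2: 440 = 2^3·55. Since 719 ≡ 7 (mod 8), (2 / 719) = +1, and (2 / 719)^3 = +1. Now have (55 / 719).
Both 55 ≡ 3 and 719 ≡ 3 (mod 4), so reciprocity gives (55 / 719) = -(719 / 55). Reduce: 719 ≡ 4 (mod 55). Now have -(4 / 55).
Factor out 2: 4 = 2^2. Since 55 ≡ 7 (mod 8), (2 / 55) = +1, and (2 / 55)^2 = +1. Now have -(1 / 55).
(1 / 55) = 1. Collecting the sign factors: -1.

-1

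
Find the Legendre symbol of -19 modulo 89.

(-19|89)
  = (70|89)    [-19 ≡ 70 mod 89]
  = (35|89)    [89 ≡ 1 mod 8 ⇒ (2|89) = +1]
  = (89|35)    [QR: 89 ≡ 1 mod 4, sign kept]
  = (19|35)    [89 ≡ 19 mod 35]
  = -(35|19)    [QR: both ≡ 3 mod 4, sign flips]
  = -(16|19)    [35 ≡ 16 mod 19]
  = -(1|19)    [19 ≡ 3 mod 8 ⇒ (2|19)^4 = +1]
  = -1    [(1|19) = 1]

-1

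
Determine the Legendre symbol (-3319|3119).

-1

(-3319|3119)
  = (2919|3119)    [-3319 ≡ 2919 mod 3119]
  = -(3119|2919)    [QR: both ≡ 3 mod 4, sign flips]
  = -(200|2919)    [3119 ≡ 200 mod 2919]
  = -(25|2919)    [2919 ≡ 7 mod 8 ⇒ (2|2919)^3 = +1]
  = -(2919|25)    [QR: 25 ≡ 1 mod 4, sign kept]
  = -(19|25)    [2919 ≡ 19 mod 25]
  = -(25|19)    [QR: 25 ≡ 1 mod 4, sign kept]
  = -(6|19)    [25 ≡ 6 mod 19]
  = (3|19)    [19 ≡ 3 mod 8 ⇒ (2|19) = -1]
  = -(19|3)    [QR: both ≡ 3 mod 4, sign flips]
  = -(1|3)    [19 ≡ 1 mod 3]
  = -1    [(1|3) = 1]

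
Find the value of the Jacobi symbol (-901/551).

Reduce the numerator: -901 ≡ 201 (mod 551), so (-901/551) = (201/551).
201 ≡ 1 (mod 4), so quadratic reciprocity gives (201/551) = (551/201). Reduce: 551 ≡ 149 (mod 201). Now have (149/201).
149 ≡ 1 (mod 4), so quadratic reciprocity gives (149/201) = (201/149). Reduce: 201 ≡ 52 (mod 149). Now have (52/149).
Factor out 2: 52 = 2^2·13. Since 149 ≡ 5 (mod 8), (2/149) = -1, and (2/149)^2 = +1. Now have (13/149).
13 ≡ 1 (mod 4), so quadratic reciprocity gives (13/149) = (149/13). Reduce: 149 ≡ 6 (mod 13). Now have (6/13).
Factor out 2: 6 = 2·3. Since 13 ≡ 5 (mod 8), (2/13) = -1. Now have -(3/13).
13 ≡ 1 (mod 4), so quadratic reciprocity gives (3/13) = (13/3). Reduce: 13 ≡ 1 (mod 3). Now have -(1/3).
(1/3) = 1. Collecting the sign factors: -1.

-1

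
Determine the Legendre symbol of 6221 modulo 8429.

6221 ≡ 1 (mod 4), so quadratic reciprocity gives (6221/8429) = (8429/6221). Reduce: 8429 ≡ 2208 (mod 6221). Now have (2208/6221).
Factor out 2: 2208 = 2^5·69. Since 6221 ≡ 5 (mod 8), (2/6221) = -1, and (2/6221)^5 = -1. Now have -(69/6221).
69 ≡ 1 (mod 4), so quadratic reciprocity gives (69/6221) = (6221/69). Reduce: 6221 ≡ 11 (mod 69). Now have -(11/69).
69 ≡ 1 (mod 4), so quadratic reciprocity gives (11/69) = (69/11). Reduce: 69 ≡ 3 (mod 11). Now have -(3/11).
Both 3 ≡ 3 and 11 ≡ 3 (mod 4), so reciprocity gives (3/11) = -(11/3). Reduce: 11 ≡ 2 (mod 3). Now have (2/3).
Factor out 2: 2 = 2. Since 3 ≡ 3 (mod 8), (2/3) = -1. Now have -(1/3).
(1/3) = 1. Collecting the sign factors: -1.

-1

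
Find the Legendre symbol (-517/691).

1

(-517/691)
  = -(517/691)    [691 ≡ 3 mod 4 ⇒ (-1/691) = -1]
  = -(691/517)    [QR: 517 ≡ 1 mod 4, sign kept]
  = -(174/517)    [691 ≡ 174 mod 517]
  = (87/517)    [517 ≡ 5 mod 8 ⇒ (2/517) = -1]
  = (517/87)    [QR: 517 ≡ 1 mod 4, sign kept]
  = (82/87)    [517 ≡ 82 mod 87]
  = (41/87)    [87 ≡ 7 mod 8 ⇒ (2/87) = +1]
  = (87/41)    [QR: 41 ≡ 1 mod 4, sign kept]
  = (5/41)    [87 ≡ 5 mod 41]
  = (41/5)    [QR: 5 ≡ 1 mod 4, sign kept]
  = (1/5)    [41 ≡ 1 mod 5]
  = 1    [(1/5) = 1]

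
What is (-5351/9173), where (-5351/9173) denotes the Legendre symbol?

-1

Pull out -1: (-5351/9173) = (-1/9173)·(5351/9173). Since 9173 ≡ 1 (mod 4), (-1/9173) = +1. Now have (5351/9173).
9173 ≡ 1 (mod 4), so quadratic reciprocity gives (5351/9173) = (9173/5351). Reduce: 9173 ≡ 3822 (mod 5351). Now have (3822/5351).
Factor out 2: 3822 = 2·1911. Since 5351 ≡ 7 (mod 8), (2/5351) = +1. Now have (1911/5351).
Both 1911 ≡ 3 and 5351 ≡ 3 (mod 4), so reciprocity gives (1911/5351) = -(5351/1911). Reduce: 5351 ≡ 1529 (mod 1911). Now have -(1529/1911).
1529 ≡ 1 (mod 4), so quadratic reciprocity gives (1529/1911) = (1911/1529). Reduce: 1911 ≡ 382 (mod 1529). Now have -(382/1529).
Factor out 2: 382 = 2·191. Since 1529 ≡ 1 (mod 8), (2/1529) = +1. Now have -(191/1529).
1529 ≡ 1 (mod 4), so quadratic reciprocity gives (191/1529) = (1529/191). Reduce: 1529 ≡ 1 (mod 191). Now have -(1/191).
(1/191) = 1. Collecting the sign factors: -1.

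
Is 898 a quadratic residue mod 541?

no

Reduce the numerator: 898 ≡ 357 (mod 541), so (898/541) = (357/541).
357 ≡ 1 (mod 4), so quadratic reciprocity gives (357/541) = (541/357). Reduce: 541 ≡ 184 (mod 357). Now have (184/357).
Factor out 2: 184 = 2^3·23. Since 357 ≡ 5 (mod 8), (2/357) = -1, and (2/357)^3 = -1. Now have -(23/357).
357 ≡ 1 (mod 4), so quadratic reciprocity gives (23/357) = (357/23). Reduce: 357 ≡ 12 (mod 23). Now have -(12/23).
Factor out 2: 12 = 2^2·3. Since 23 ≡ 7 (mod 8), (2/23) = +1, and (2/23)^2 = +1. Now have -(3/23).
Both 3 ≡ 3 and 23 ≡ 3 (mod 4), so reciprocity gives (3/23) = -(23/3). Reduce: 23 ≡ 2 (mod 3). Now have (2/3).
Factor out 2: 2 = 2. Since 3 ≡ 3 (mod 8), (2/3) = -1. Now have -(1/3).
(1/3) = 1. Collecting the sign factors: -1.
(898/541) = -1, and 541 is prime, so 898 is not a quadratic residue mod 541.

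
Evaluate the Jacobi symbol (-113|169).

Pull out -1: (-113|169) = (-1|169)·(113|169). Since 169 ≡ 1 (mod 4), (-1|169) = +1. Now have (113|169).
113 ≡ 1 (mod 4), so quadratic reciprocity gives (113|169) = (169|113). Reduce: 169 ≡ 56 (mod 113). Now have (56|113).
Factor out 2: 56 = 2^3·7. Since 113 ≡ 1 (mod 8), (2|113) = +1, and (2|113)^3 = +1. Now have (7|113).
113 ≡ 1 (mod 4), so quadratic reciprocity gives (7|113) = (113|7). Reduce: 113 ≡ 1 (mod 7). Now have (1|7).
(1|7) = 1. Collecting the sign factors: 1.

1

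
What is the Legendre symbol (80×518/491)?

By multiplicativity, (80·518/491) = (80/491)·(518/491).
First factor (80/491):
(80/491)
  = (5/491)    [491 ≡ 3 mod 8 ⇒ (2/491)^4 = +1]
  = (491/5)    [QR: 5 ≡ 1 mod 4, sign kept]
  = (1/5)    [491 ≡ 1 mod 5]
  = 1    [(1/5) = 1]
Second factor (518/491):
(518/491)
  = (27/491)    [518 ≡ 27 mod 491]
  = -(491/27)    [QR: both ≡ 3 mod 4, sign flips]
  = -(5/27)    [491 ≡ 5 mod 27]
  = -(27/5)    [QR: 5 ≡ 1 mod 4, sign kept]
  = -(2/5)    [27 ≡ 2 mod 5]
  = (1/5)    [5 ≡ 5 mod 8 ⇒ (2/5) = -1]
  = 1    [(1/5) = 1]
Product: (1)·(1) = 1.

1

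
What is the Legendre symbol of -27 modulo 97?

1

(-27/97)
  = (70/97)    [-27 ≡ 70 mod 97]
  = (35/97)    [97 ≡ 1 mod 8 ⇒ (2/97) = +1]
  = (97/35)    [QR: 97 ≡ 1 mod 4, sign kept]
  = (27/35)    [97 ≡ 27 mod 35]
  = -(35/27)    [QR: both ≡ 3 mod 4, sign flips]
  = -(8/27)    [35 ≡ 8 mod 27]
  = (1/27)    [27 ≡ 3 mod 8 ⇒ (2/27)^3 = -1]
  = 1    [(1/27) = 1]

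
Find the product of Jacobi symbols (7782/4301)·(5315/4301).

By multiplicativity, (7782·5315/4301) = (7782/4301)·(5315/4301).
First factor (7782/4301):
Reduce the numerator: 7782 ≡ 3481 (mod 4301), so (7782/4301) = (3481/4301).
3481 ≡ 1 (mod 4), so quadratic reciprocity gives (3481/4301) = (4301/3481). Reduce: 4301 ≡ 820 (mod 3481). Now have (820/3481).
Factor out 2: 820 = 2^2·205. Since 3481 ≡ 1 (mod 8), (2/3481) = +1, and (2/3481)^2 = +1. Now have (205/3481).
205 ≡ 1 (mod 4), so quadratic reciprocity gives (205/3481) = (3481/205). Reduce: 3481 ≡ 201 (mod 205). Now have (201/205).
201 ≡ 1 (mod 4), so quadratic reciprocity gives (201/205) = (205/201). Reduce: 205 ≡ 4 (mod 201). Now have (4/201).
Factor out 2: 4 = 2^2. Since 201 ≡ 1 (mod 8), (2/201) = +1, and (2/201)^2 = +1. Now have (1/201).
(1/201) = 1. Collecting the sign factors: 1.
Second factor (5315/4301):
Reduce the numerator: 5315 ≡ 1014 (mod 4301), so (5315/4301) = (1014/4301).
Factor out 2: 1014 = 2·507. Since 4301 ≡ 5 (mod 8), (2/4301) = -1. Now have -(507/4301).
4301 ≡ 1 (mod 4), so quadratic reciprocity gives (507/4301) = (4301/507). Reduce: 4301 ≡ 245 (mod 507). Now have -(245/507).
245 ≡ 1 (mod 4), so quadratic reciprocity gives (245/507) = (507/245). Reduce: 507 ≡ 17 (mod 245). Now have -(17/245).
17 ≡ 1 (mod 4), so quadratic reciprocity gives (17/245) = (245/17). Reduce: 245 ≡ 7 (mod 17). Now have -(7/17).
17 ≡ 1 (mod 4), so quadratic reciprocity gives (7/17) = (17/7). Reduce: 17 ≡ 3 (mod 7). Now have -(3/7).
Both 3 ≡ 3 and 7 ≡ 3 (mod 4), so reciprocity gives (3/7) = -(7/3). Reduce: 7 ≡ 1 (mod 3). Now have (1/3).
(1/3) = 1. Collecting the sign factors: 1.
Product: (1)·(1) = 1.

1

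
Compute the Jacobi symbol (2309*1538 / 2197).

By multiplicativity, (2309·1538 / 2197) = (2309 / 2197)·(1538 / 2197).
First factor (2309 / 2197):
Reduce the numerator: 2309 ≡ 112 (mod 2197), so (2309 / 2197) = (112 / 2197).
Factor out 2: 112 = 2^4·7. Since 2197 ≡ 5 (mod 8), (2 / 2197) = -1, and (2 / 2197)^4 = +1. Now have (7 / 2197).
2197 ≡ 1 (mod 4), so quadratic reciprocity gives (7 / 2197) = (2197 / 7). Reduce: 2197 ≡ 6 (mod 7). Now have (6 / 7).
Factor out 2: 6 = 2·3. Since 7 ≡ 7 (mod 8), (2 / 7) = +1. Now have (3 / 7).
Both 3 ≡ 3 and 7 ≡ 3 (mod 4), so reciprocity gives (3 / 7) = -(7 / 3). Reduce: 7 ≡ 1 (mod 3). Now have -(1 / 3).
(1 / 3) = 1. Collecting the sign factors: -1.
Second factor (1538 / 2197):
Factor out 2: 1538 = 2·769. Since 2197 ≡ 5 (mod 8), (2 / 2197) = -1. Now have -(769 / 2197).
769 ≡ 1 (mod 4), so quadratic reciprocity gives (769 / 2197) = (2197 / 769). Reduce: 2197 ≡ 659 (mod 769). Now have -(659 / 769).
769 ≡ 1 (mod 4), so quadratic reciprocity gives (659 / 769) = (769 / 659). Reduce: 769 ≡ 110 (mod 659). Now have -(110 / 659).
Factor out 2: 110 = 2·55. Since 659 ≡ 3 (mod 8), (2 / 659) = -1. Now have (55 / 659).
Both 55 ≡ 3 and 659 ≡ 3 (mod 4), so reciprocity gives (55 / 659) = -(659 / 55). Reduce: 659 ≡ 54 (mod 55). Now have -(54 / 55).
Factor out 2: 54 = 2·27. Since 55 ≡ 7 (mod 8), (2 / 55) = +1. Now have -(27 / 55).
Both 27 ≡ 3 and 55 ≡ 3 (mod 4), so reciprocity gives (27 / 55) = -(55 / 27). Reduce: 55 ≡ 1 (mod 27). Now have (1 / 27).
(1 / 27) = 1. Collecting the sign factors: 1.
Product: (-1)·(1) = -1.

-1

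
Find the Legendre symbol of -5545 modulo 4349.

Reduce the numerator: -5545 ≡ 3153 (mod 4349), so (-5545 / 4349) = (3153 / 4349).
3153 ≡ 1 (mod 4), so quadratic reciprocity gives (3153 / 4349) = (4349 / 3153). Reduce: 4349 ≡ 1196 (mod 3153). Now have (1196 / 3153).
Factor out 2: 1196 = 2^2·299. Since 3153 ≡ 1 (mod 8), (2 / 3153) = +1, and (2 / 3153)^2 = +1. Now have (299 / 3153).
3153 ≡ 1 (mod 4), so quadratic reciprocity gives (299 / 3153) = (3153 / 299). Reduce: 3153 ≡ 163 (mod 299). Now have (163 / 299).
Both 163 ≡ 3 and 299 ≡ 3 (mod 4), so reciprocity gives (163 / 299) = -(299 / 163). Reduce: 299 ≡ 136 (mod 163). Now have -(136 / 163).
Factor out 2: 136 = 2^3·17. Since 163 ≡ 3 (mod 8), (2 / 163) = -1, and (2 / 163)^3 = -1. Now have (17 / 163).
17 ≡ 1 (mod 4), so quadratic reciprocity gives (17 / 163) = (163 / 17). Reduce: 163 ≡ 10 (mod 17). Now have (10 / 17).
Factor out 2: 10 = 2·5. Since 17 ≡ 1 (mod 8), (2 / 17) = +1. Now have (5 / 17).
5 ≡ 1 (mod 4), so quadratic reciprocity gives (5 / 17) = (17 / 5). Reduce: 17 ≡ 2 (mod 5). Now have (2 / 5).
Factor out 2: 2 = 2. Since 5 ≡ 5 (mod 8), (2 / 5) = -1. Now have -(1 / 5).
(1 / 5) = 1. Collecting the sign factors: -1.

-1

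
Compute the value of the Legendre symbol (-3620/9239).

1

Reduce the numerator: -3620 ≡ 5619 (mod 9239), so (-3620/9239) = (5619/9239).
Both 5619 ≡ 3 and 9239 ≡ 3 (mod 4), so reciprocity gives (5619/9239) = -(9239/5619). Reduce: 9239 ≡ 3620 (mod 5619). Now have -(3620/5619).
Factor out 2: 3620 = 2^2·905. Since 5619 ≡ 3 (mod 8), (2/5619) = -1, and (2/5619)^2 = +1. Now have -(905/5619).
905 ≡ 1 (mod 4), so quadratic reciprocity gives (905/5619) = (5619/905). Reduce: 5619 ≡ 189 (mod 905). Now have -(189/905).
189 ≡ 1 (mod 4), so quadratic reciprocity gives (189/905) = (905/189). Reduce: 905 ≡ 149 (mod 189). Now have -(149/189).
149 ≡ 1 (mod 4), so quadratic reciprocity gives (149/189) = (189/149). Reduce: 189 ≡ 40 (mod 149). Now have -(40/149).
Factor out 2: 40 = 2^3·5. Since 149 ≡ 5 (mod 8), (2/149) = -1, and (2/149)^3 = -1. Now have (5/149).
5 ≡ 1 (mod 4), so quadratic reciprocity gives (5/149) = (149/5). Reduce: 149 ≡ 4 (mod 5). Now have (4/5).
Factor out 2: 4 = 2^2. Since 5 ≡ 5 (mod 8), (2/5) = -1, and (2/5)^2 = +1. Now have (1/5).
(1/5) = 1. Collecting the sign factors: 1.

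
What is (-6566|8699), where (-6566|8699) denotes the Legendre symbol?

-1

(-6566|8699)
  = (2133|8699)    [-6566 ≡ 2133 mod 8699]
  = (8699|2133)    [QR: 2133 ≡ 1 mod 4, sign kept]
  = (167|2133)    [8699 ≡ 167 mod 2133]
  = (2133|167)    [QR: 2133 ≡ 1 mod 4, sign kept]
  = (129|167)    [2133 ≡ 129 mod 167]
  = (167|129)    [QR: 129 ≡ 1 mod 4, sign kept]
  = (38|129)    [167 ≡ 38 mod 129]
  = (19|129)    [129 ≡ 1 mod 8 ⇒ (2|129) = +1]
  = (129|19)    [QR: 129 ≡ 1 mod 4, sign kept]
  = (15|19)    [129 ≡ 15 mod 19]
  = -(19|15)    [QR: both ≡ 3 mod 4, sign flips]
  = -(4|15)    [19 ≡ 4 mod 15]
  = -(1|15)    [15 ≡ 7 mod 8 ⇒ (2|15)^2 = +1]
  = -1    [(1|15) = 1]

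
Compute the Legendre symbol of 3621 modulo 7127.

(3621/7127)
  = (7127/3621)    [QR: 3621 ≡ 1 mod 4, sign kept]
  = (3506/3621)    [7127 ≡ 3506 mod 3621]
  = -(1753/3621)    [3621 ≡ 5 mod 8 ⇒ (2/3621) = -1]
  = -(3621/1753)    [QR: 1753 ≡ 1 mod 4, sign kept]
  = -(115/1753)    [3621 ≡ 115 mod 1753]
  = -(1753/115)    [QR: 1753 ≡ 1 mod 4, sign kept]
  = -(28/115)    [1753 ≡ 28 mod 115]
  = -(7/115)    [115 ≡ 3 mod 8 ⇒ (2/115)^2 = +1]
  = (115/7)    [QR: both ≡ 3 mod 4, sign flips]
  = (3/7)    [115 ≡ 3 mod 7]
  = -(7/3)    [QR: both ≡ 3 mod 4, sign flips]
  = -(1/3)    [7 ≡ 1 mod 3]
  = -1    [(1/3) = 1]

-1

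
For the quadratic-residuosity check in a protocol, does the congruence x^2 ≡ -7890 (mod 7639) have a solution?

(-7890|7639)
  = (7388|7639)    [-7890 ≡ 7388 mod 7639]
  = (1847|7639)    [7639 ≡ 7 mod 8 ⇒ (2|7639)^2 = +1]
  = -(7639|1847)    [QR: both ≡ 3 mod 4, sign flips]
  = -(251|1847)    [7639 ≡ 251 mod 1847]
  = (1847|251)    [QR: both ≡ 3 mod 4, sign flips]
  = (90|251)    [1847 ≡ 90 mod 251]
  = -(45|251)    [251 ≡ 3 mod 8 ⇒ (2|251) = -1]
  = -(251|45)    [QR: 45 ≡ 1 mod 4, sign kept]
  = -(26|45)    [251 ≡ 26 mod 45]
  = (13|45)    [45 ≡ 5 mod 8 ⇒ (2|45) = -1]
  = (45|13)    [QR: 13 ≡ 1 mod 4, sign kept]
  = (6|13)    [45 ≡ 6 mod 13]
  = -(3|13)    [13 ≡ 5 mod 8 ⇒ (2|13) = -1]
  = -(13|3)    [QR: 13 ≡ 1 mod 4, sign kept]
  = -(1|3)    [13 ≡ 1 mod 3]
  = -1    [(1|3) = 1]
The Legendre symbol is -1, so x^2 ≡ -7890 (mod 7639) has no solution.

no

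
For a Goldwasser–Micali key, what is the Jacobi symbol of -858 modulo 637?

(-858/637)
  = (416/637)    [-858 ≡ 416 mod 637]
  = -(13/637)    [637 ≡ 5 mod 8 ⇒ (2/637)^5 = -1]
  = -(637/13)    [QR: 13 ≡ 1 mod 4, sign kept]
  = -(0/13)    [637 ≡ 0 mod 13]
  = 0    [numerator 0, gcd > 1]

0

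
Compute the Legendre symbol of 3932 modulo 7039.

(3932 / 7039)
  = (983 / 7039)    [7039 ≡ 7 mod 8 ⇒ (2 / 7039)^2 = +1]
  = -(7039 / 983)    [QR: both ≡ 3 mod 4, sign flips]
  = -(158 / 983)    [7039 ≡ 158 mod 983]
  = -(79 / 983)    [983 ≡ 7 mod 8 ⇒ (2 / 983) = +1]
  = (983 / 79)    [QR: both ≡ 3 mod 4, sign flips]
  = (35 / 79)    [983 ≡ 35 mod 79]
  = -(79 / 35)    [QR: both ≡ 3 mod 4, sign flips]
  = -(9 / 35)    [79 ≡ 9 mod 35]
  = -(35 / 9)    [QR: 9 ≡ 1 mod 4, sign kept]
  = -(8 / 9)    [35 ≡ 8 mod 9]
  = -(1 / 9)    [9 ≡ 1 mod 8 ⇒ (2 / 9)^3 = +1]
  = -1    [(1 / 9) = 1]

-1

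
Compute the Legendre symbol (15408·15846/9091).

By multiplicativity, (15408·15846/9091) = (15408/9091)·(15846/9091).
First factor (15408/9091):
Reduce the numerator: 15408 ≡ 6317 (mod 9091), so (15408/9091) = (6317/9091).
6317 ≡ 1 (mod 4), so quadratic reciprocity gives (6317/9091) = (9091/6317). Reduce: 9091 ≡ 2774 (mod 6317). Now have (2774/6317).
Factor out 2: 2774 = 2·1387. Since 6317 ≡ 5 (mod 8), (2/6317) = -1. Now have -(1387/6317).
6317 ≡ 1 (mod 4), so quadratic reciprocity gives (1387/6317) = (6317/1387). Reduce: 6317 ≡ 769 (mod 1387). Now have -(769/1387).
769 ≡ 1 (mod 4), so quadratic reciprocity gives (769/1387) = (1387/769). Reduce: 1387 ≡ 618 (mod 769). Now have -(618/769).
Factor out 2: 618 = 2·309. Since 769 ≡ 1 (mod 8), (2/769) = +1. Now have -(309/769).
309 ≡ 1 (mod 4), so quadratic reciprocity gives (309/769) = (769/309). Reduce: 769 ≡ 151 (mod 309). Now have -(151/309).
309 ≡ 1 (mod 4), so quadratic reciprocity gives (151/309) = (309/151). Reduce: 309 ≡ 7 (mod 151). Now have -(7/151).
Both 7 ≡ 3 and 151 ≡ 3 (mod 4), so reciprocity gives (7/151) = -(151/7). Reduce: 151 ≡ 4 (mod 7). Now have (4/7).
Factor out 2: 4 = 2^2. Since 7 ≡ 7 (mod 8), (2/7) = +1, and (2/7)^2 = +1. Now have (1/7).
(1/7) = 1. Collecting the sign factors: 1.
Second factor (15846/9091):
Reduce the numerator: 15846 ≡ 6755 (mod 9091), so (15846/9091) = (6755/9091).
Both 6755 ≡ 3 and 9091 ≡ 3 (mod 4), so reciprocity gives (6755/9091) = -(9091/6755). Reduce: 9091 ≡ 2336 (mod 6755). Now have -(2336/6755).
Factor out 2: 2336 = 2^5·73. Since 6755 ≡ 3 (mod 8), (2/6755) = -1, and (2/6755)^5 = -1. Now have (73/6755).
73 ≡ 1 (mod 4), so quadratic reciprocity gives (73/6755) = (6755/73). Reduce: 6755 ≡ 39 (mod 73). Now have (39/73).
73 ≡ 1 (mod 4), so quadratic reciprocity gives (39/73) = (73/39). Reduce: 73 ≡ 34 (mod 39). Now have (34/39).
Factor out 2: 34 = 2·17. Since 39 ≡ 7 (mod 8), (2/39) = +1. Now have (17/39).
17 ≡ 1 (mod 4), so quadratic reciprocity gives (17/39) = (39/17). Reduce: 39 ≡ 5 (mod 17). Now have (5/17).
5 ≡ 1 (mod 4), so quadratic reciprocity gives (5/17) = (17/5). Reduce: 17 ≡ 2 (mod 5). Now have (2/5).
Factor out 2: 2 = 2. Since 5 ≡ 5 (mod 8), (2/5) = -1. Now have -(1/5).
(1/5) = 1. Collecting the sign factors: -1.
Product: (1)·(-1) = -1.

-1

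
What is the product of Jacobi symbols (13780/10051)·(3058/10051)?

By multiplicativity, (13780·3058/10051) = (13780/10051)·(3058/10051).
First factor (13780/10051):
Reduce the numerator: 13780 ≡ 3729 (mod 10051), so (13780/10051) = (3729/10051).
3729 ≡ 1 (mod 4), so quadratic reciprocity gives (3729/10051) = (10051/3729). Reduce: 10051 ≡ 2593 (mod 3729). Now have (2593/3729).
2593 ≡ 1 (mod 4), so quadratic reciprocity gives (2593/3729) = (3729/2593). Reduce: 3729 ≡ 1136 (mod 2593). Now have (1136/2593).
Factor out 2: 1136 = 2^4·71. Since 2593 ≡ 1 (mod 8), (2/2593) = +1, and (2/2593)^4 = +1. Now have (71/2593).
2593 ≡ 1 (mod 4), so quadratic reciprocity gives (71/2593) = (2593/71). Reduce: 2593 ≡ 37 (mod 71). Now have (37/71).
37 ≡ 1 (mod 4), so quadratic reciprocity gives (37/71) = (71/37). Reduce: 71 ≡ 34 (mod 37). Now have (34/37).
Factor out 2: 34 = 2·17. Since 37 ≡ 5 (mod 8), (2/37) = -1. Now have -(17/37).
17 ≡ 1 (mod 4), so quadratic reciprocity gives (17/37) = (37/17). Reduce: 37 ≡ 3 (mod 17). Now have -(3/17).
17 ≡ 1 (mod 4), so quadratic reciprocity gives (3/17) = (17/3). Reduce: 17 ≡ 2 (mod 3). Now have -(2/3).
Factor out 2: 2 = 2. Since 3 ≡ 3 (mod 8), (2/3) = -1. Now have (1/3).
(1/3) = 1. Collecting the sign factors: 1.
Second factor (3058/10051):
Factor out 2: 3058 = 2·1529. Since 10051 ≡ 3 (mod 8), (2/10051) = -1. Now have -(1529/10051).
1529 ≡ 1 (mod 4), so quadratic reciprocity gives (1529/10051) = (10051/1529). Reduce: 10051 ≡ 877 (mod 1529). Now have -(877/1529).
877 ≡ 1 (mod 4), so quadratic reciprocity gives (877/1529) = (1529/877). Reduce: 1529 ≡ 652 (mod 877). Now have -(652/877).
Factor out 2: 652 = 2^2·163. Since 877 ≡ 5 (mod 8), (2/877) = -1, and (2/877)^2 = +1. Now have -(163/877).
877 ≡ 1 (mod 4), so quadratic reciprocity gives (163/877) = (877/163). Reduce: 877 ≡ 62 (mod 163). Now have -(62/163).
Factor out 2: 62 = 2·31. Since 163 ≡ 3 (mod 8), (2/163) = -1. Now have (31/163).
Both 31 ≡ 3 and 163 ≡ 3 (mod 4), so reciprocity gives (31/163) = -(163/31). Reduce: 163 ≡ 8 (mod 31). Now have -(8/31).
Factor out 2: 8 = 2^3. Since 31 ≡ 7 (mod 8), (2/31) = +1, and (2/31)^3 = +1. Now have -(1/31).
(1/31) = 1. Collecting the sign factors: -1.
Product: (1)·(-1) = -1.

-1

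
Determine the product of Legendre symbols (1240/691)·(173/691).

By multiplicativity, (1240·173/691) = (1240/691)·(173/691).
First factor (1240/691):
Reduce the numerator: 1240 ≡ 549 (mod 691), so (1240/691) = (549/691).
549 ≡ 1 (mod 4), so quadratic reciprocity gives (549/691) = (691/549). Reduce: 691 ≡ 142 (mod 549). Now have (142/549).
Factor out 2: 142 = 2·71. Since 549 ≡ 5 (mod 8), (2/549) = -1. Now have -(71/549).
549 ≡ 1 (mod 4), so quadratic reciprocity gives (71/549) = (549/71). Reduce: 549 ≡ 52 (mod 71). Now have -(52/71).
Factor out 2: 52 = 2^2·13. Since 71 ≡ 7 (mod 8), (2/71) = +1, and (2/71)^2 = +1. Now have -(13/71).
13 ≡ 1 (mod 4), so quadratic reciprocity gives (13/71) = (71/13). Reduce: 71 ≡ 6 (mod 13). Now have -(6/13).
Factor out 2: 6 = 2·3. Since 13 ≡ 5 (mod 8), (2/13) = -1. Now have (3/13).
13 ≡ 1 (mod 4), so quadratic reciprocity gives (3/13) = (13/3). Reduce: 13 ≡ 1 (mod 3). Now have (1/3).
(1/3) = 1. Collecting the sign factors: 1.
Second factor (173/691):
173 ≡ 1 (mod 4), so quadratic reciprocity gives (173/691) = (691/173). Reduce: 691 ≡ 172 (mod 173). Now have (172/173).
Factor out 2: 172 = 2^2·43. Since 173 ≡ 5 (mod 8), (2/173) = -1, and (2/173)^2 = +1. Now have (43/173).
173 ≡ 1 (mod 4), so quadratic reciprocity gives (43/173) = (173/43). Reduce: 173 ≡ 1 (mod 43). Now have (1/43).
(1/43) = 1. Collecting the sign factors: 1.
Product: (1)·(1) = 1.

1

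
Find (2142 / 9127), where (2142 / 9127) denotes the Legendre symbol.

1

Factor out 2: 2142 = 2·1071. Since 9127 ≡ 7 (mod 8), (2 / 9127) = +1. Now have (1071 / 9127).
Both 1071 ≡ 3 and 9127 ≡ 3 (mod 4), so reciprocity gives (1071 / 9127) = -(9127 / 1071). Reduce: 9127 ≡ 559 (mod 1071). Now have -(559 / 1071).
Both 559 ≡ 3 and 1071 ≡ 3 (mod 4), so reciprocity gives (559 / 1071) = -(1071 / 559). Reduce: 1071 ≡ 512 (mod 559). Now have (512 / 559).
Factor out 2: 512 = 2^9. Since 559 ≡ 7 (mod 8), (2 / 559) = +1, and (2 / 559)^9 = +1. Now have (1 / 559).
(1 / 559) = 1. Collecting the sign factors: 1.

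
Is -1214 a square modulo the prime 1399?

(-1214/1399)
  = (185/1399)    [-1214 ≡ 185 mod 1399]
  = (1399/185)    [QR: 185 ≡ 1 mod 4, sign kept]
  = (104/185)    [1399 ≡ 104 mod 185]
  = (13/185)    [185 ≡ 1 mod 8 ⇒ (2/185)^3 = +1]
  = (185/13)    [QR: 13 ≡ 1 mod 4, sign kept]
  = (3/13)    [185 ≡ 3 mod 13]
  = (13/3)    [QR: 13 ≡ 1 mod 4, sign kept]
  = (1/3)    [13 ≡ 1 mod 3]
  = 1    [(1/3) = 1]
(-1214/1399) = 1, and 1399 is prime, so -1214 is a quadratic residue mod 1399.

yes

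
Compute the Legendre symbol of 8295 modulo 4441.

(8295/4441)
  = (3854/4441)    [8295 ≡ 3854 mod 4441]
  = (1927/4441)    [4441 ≡ 1 mod 8 ⇒ (2/4441) = +1]
  = (4441/1927)    [QR: 4441 ≡ 1 mod 4, sign kept]
  = (587/1927)    [4441 ≡ 587 mod 1927]
  = -(1927/587)    [QR: both ≡ 3 mod 4, sign flips]
  = -(166/587)    [1927 ≡ 166 mod 587]
  = (83/587)    [587 ≡ 3 mod 8 ⇒ (2/587) = -1]
  = -(587/83)    [QR: both ≡ 3 mod 4, sign flips]
  = -(6/83)    [587 ≡ 6 mod 83]
  = (3/83)    [83 ≡ 3 mod 8 ⇒ (2/83) = -1]
  = -(83/3)    [QR: both ≡ 3 mod 4, sign flips]
  = -(2/3)    [83 ≡ 2 mod 3]
  = (1/3)    [3 ≡ 3 mod 8 ⇒ (2/3) = -1]
  = 1    [(1/3) = 1]

1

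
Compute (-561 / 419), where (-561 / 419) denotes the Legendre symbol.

(-561 / 419)
  = (277 / 419)    [-561 ≡ 277 mod 419]
  = (419 / 277)    [QR: 277 ≡ 1 mod 4, sign kept]
  = (142 / 277)    [419 ≡ 142 mod 277]
  = -(71 / 277)    [277 ≡ 5 mod 8 ⇒ (2 / 277) = -1]
  = -(277 / 71)    [QR: 277 ≡ 1 mod 4, sign kept]
  = -(64 / 71)    [277 ≡ 64 mod 71]
  = -(1 / 71)    [71 ≡ 7 mod 8 ⇒ (2 / 71)^6 = +1]
  = -1    [(1 / 71) = 1]

-1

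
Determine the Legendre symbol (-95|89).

-1

Reduce the numerator: -95 ≡ 83 (mod 89), so (-95|89) = (83|89).
89 ≡ 1 (mod 4), so quadratic reciprocity gives (83|89) = (89|83). Reduce: 89 ≡ 6 (mod 83). Now have (6|83).
Factor out 2: 6 = 2·3. Since 83 ≡ 3 (mod 8), (2|83) = -1. Now have -(3|83).
Both 3 ≡ 3 and 83 ≡ 3 (mod 4), so reciprocity gives (3|83) = -(83|3). Reduce: 83 ≡ 2 (mod 3). Now have (2|3).
Factor out 2: 2 = 2. Since 3 ≡ 3 (mod 8), (2|3) = -1. Now have -(1|3).
(1|3) = 1. Collecting the sign factors: -1.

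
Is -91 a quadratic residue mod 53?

Pull out -1: (-91|53) = (-1|53)·(91|53). Since 53 ≡ 1 (mod 4), (-1|53) = +1. Now have (91|53).
Reduce the numerator: 91 ≡ 38 (mod 53), so (91|53) = (38|53).
Factor out 2: 38 = 2·19. Since 53 ≡ 5 (mod 8), (2|53) = -1. Now have -(19|53).
53 ≡ 1 (mod 4), so quadratic reciprocity gives (19|53) = (53|19). Reduce: 53 ≡ 15 (mod 19). Now have -(15|19).
Both 15 ≡ 3 and 19 ≡ 3 (mod 4), so reciprocity gives (15|19) = -(19|15). Reduce: 19 ≡ 4 (mod 15). Now have (4|15).
Factor out 2: 4 = 2^2. Since 15 ≡ 7 (mod 8), (2|15) = +1, and (2|15)^2 = +1. Now have (1|15).
(1|15) = 1. Collecting the sign factors: 1.
The Legendre symbol is 1, so x^2 ≡ -91 (mod 53) has solution.

yes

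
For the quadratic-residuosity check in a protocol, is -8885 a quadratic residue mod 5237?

yes

(-8885|5237)
  = (8885|5237)    [5237 ≡ 1 mod 4 ⇒ (-1|5237) = +1]
  = (3648|5237)    [8885 ≡ 3648 mod 5237]
  = (57|5237)    [5237 ≡ 5 mod 8 ⇒ (2|5237)^6 = +1]
  = (5237|57)    [QR: 57 ≡ 1 mod 4, sign kept]
  = (50|57)    [5237 ≡ 50 mod 57]
  = (25|57)    [57 ≡ 1 mod 8 ⇒ (2|57) = +1]
  = (57|25)    [QR: 25 ≡ 1 mod 4, sign kept]
  = (7|25)    [57 ≡ 7 mod 25]
  = (25|7)    [QR: 25 ≡ 1 mod 4, sign kept]
  = (4|7)    [25 ≡ 4 mod 7]
  = (1|7)    [7 ≡ 7 mod 8 ⇒ (2|7)^2 = +1]
  = 1    [(1|7) = 1]
(-8885|5237) = 1, and 5237 is prime, so -8885 is a quadratic residue mod 5237.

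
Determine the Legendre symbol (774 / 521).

-1

Reduce the numerator: 774 ≡ 253 (mod 521), so (774 / 521) = (253 / 521).
253 ≡ 1 (mod 4), so quadratic reciprocity gives (253 / 521) = (521 / 253). Reduce: 521 ≡ 15 (mod 253). Now have (15 / 253).
253 ≡ 1 (mod 4), so quadratic reciprocity gives (15 / 253) = (253 / 15). Reduce: 253 ≡ 13 (mod 15). Now have (13 / 15).
13 ≡ 1 (mod 4), so quadratic reciprocity gives (13 / 15) = (15 / 13). Reduce: 15 ≡ 2 (mod 13). Now have (2 / 13).
Factor out 2: 2 = 2. Since 13 ≡ 5 (mod 8), (2 / 13) = -1. Now have -(1 / 13).
(1 / 13) = 1. Collecting the sign factors: -1.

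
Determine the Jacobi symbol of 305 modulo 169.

1

(305/169)
  = (136/169)    [305 ≡ 136 mod 169]
  = (17/169)    [169 ≡ 1 mod 8 ⇒ (2/169)^3 = +1]
  = (169/17)    [QR: 17 ≡ 1 mod 4, sign kept]
  = (16/17)    [169 ≡ 16 mod 17]
  = (1/17)    [17 ≡ 1 mod 8 ⇒ (2/17)^4 = +1]
  = 1    [(1/17) = 1]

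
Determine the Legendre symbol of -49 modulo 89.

(-49/89)
  = (40/89)    [-49 ≡ 40 mod 89]
  = (5/89)    [89 ≡ 1 mod 8 ⇒ (2/89)^3 = +1]
  = (89/5)    [QR: 5 ≡ 1 mod 4, sign kept]
  = (4/5)    [89 ≡ 4 mod 5]
  = (1/5)    [5 ≡ 5 mod 8 ⇒ (2/5)^2 = +1]
  = 1    [(1/5) = 1]

1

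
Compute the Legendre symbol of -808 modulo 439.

(-808|439)
  = -(808|439)    [439 ≡ 3 mod 4 ⇒ (-1|439) = -1]
  = -(369|439)    [808 ≡ 369 mod 439]
  = -(439|369)    [QR: 369 ≡ 1 mod 4, sign kept]
  = -(70|369)    [439 ≡ 70 mod 369]
  = -(35|369)    [369 ≡ 1 mod 8 ⇒ (2|369) = +1]
  = -(369|35)    [QR: 369 ≡ 1 mod 4, sign kept]
  = -(19|35)    [369 ≡ 19 mod 35]
  = (35|19)    [QR: both ≡ 3 mod 4, sign flips]
  = (16|19)    [35 ≡ 16 mod 19]
  = (1|19)    [19 ≡ 3 mod 8 ⇒ (2|19)^4 = +1]
  = 1    [(1|19) = 1]

1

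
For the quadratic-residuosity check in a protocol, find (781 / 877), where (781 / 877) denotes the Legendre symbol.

-1

781 ≡ 1 (mod 4), so quadratic reciprocity gives (781 / 877) = (877 / 781). Reduce: 877 ≡ 96 (mod 781). Now have (96 / 781).
Factor out 2: 96 = 2^5·3. Since 781 ≡ 5 (mod 8), (2 / 781) = -1, and (2 / 781)^5 = -1. Now have -(3 / 781).
781 ≡ 1 (mod 4), so quadratic reciprocity gives (3 / 781) = (781 / 3). Reduce: 781 ≡ 1 (mod 3). Now have -(1 / 3).
(1 / 3) = 1. Collecting the sign factors: -1.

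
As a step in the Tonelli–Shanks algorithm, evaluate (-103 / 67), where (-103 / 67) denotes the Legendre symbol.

Reduce the numerator: -103 ≡ 31 (mod 67), so (-103 / 67) = (31 / 67).
Both 31 ≡ 3 and 67 ≡ 3 (mod 4), so reciprocity gives (31 / 67) = -(67 / 31). Reduce: 67 ≡ 5 (mod 31). Now have -(5 / 31).
5 ≡ 1 (mod 4), so quadratic reciprocity gives (5 / 31) = (31 / 5). Reduce: 31 ≡ 1 (mod 5). Now have -(1 / 5).
(1 / 5) = 1. Collecting the sign factors: -1.

-1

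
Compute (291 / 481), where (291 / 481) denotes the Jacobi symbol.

1

481 ≡ 1 (mod 4), so quadratic reciprocity gives (291 / 481) = (481 / 291). Reduce: 481 ≡ 190 (mod 291). Now have (190 / 291).
Factor out 2: 190 = 2·95. Since 291 ≡ 3 (mod 8), (2 / 291) = -1. Now have -(95 / 291).
Both 95 ≡ 3 and 291 ≡ 3 (mod 4), so reciprocity gives (95 / 291) = -(291 / 95). Reduce: 291 ≡ 6 (mod 95). Now have (6 / 95).
Factor out 2: 6 = 2·3. Since 95 ≡ 7 (mod 8), (2 / 95) = +1. Now have (3 / 95).
Both 3 ≡ 3 and 95 ≡ 3 (mod 4), so reciprocity gives (3 / 95) = -(95 / 3). Reduce: 95 ≡ 2 (mod 3). Now have -(2 / 3).
Factor out 2: 2 = 2. Since 3 ≡ 3 (mod 8), (2 / 3) = -1. Now have (1 / 3).
(1 / 3) = 1. Collecting the sign factors: 1.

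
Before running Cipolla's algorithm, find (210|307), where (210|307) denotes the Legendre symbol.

(210|307)
  = -(105|307)    [307 ≡ 3 mod 8 ⇒ (2|307) = -1]
  = -(307|105)    [QR: 105 ≡ 1 mod 4, sign kept]
  = -(97|105)    [307 ≡ 97 mod 105]
  = -(105|97)    [QR: 97 ≡ 1 mod 4, sign kept]
  = -(8|97)    [105 ≡ 8 mod 97]
  = -(1|97)    [97 ≡ 1 mod 8 ⇒ (2|97)^3 = +1]
  = -1    [(1|97) = 1]

-1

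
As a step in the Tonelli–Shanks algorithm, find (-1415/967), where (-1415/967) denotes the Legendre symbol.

Reduce the numerator: -1415 ≡ 519 (mod 967), so (-1415/967) = (519/967).
Both 519 ≡ 3 and 967 ≡ 3 (mod 4), so reciprocity gives (519/967) = -(967/519). Reduce: 967 ≡ 448 (mod 519). Now have -(448/519).
Factor out 2: 448 = 2^6·7. Since 519 ≡ 7 (mod 8), (2/519) = +1, and (2/519)^6 = +1. Now have -(7/519).
Both 7 ≡ 3 and 519 ≡ 3 (mod 4), so reciprocity gives (7/519) = -(519/7). Reduce: 519 ≡ 1 (mod 7). Now have (1/7).
(1/7) = 1. Collecting the sign factors: 1.

1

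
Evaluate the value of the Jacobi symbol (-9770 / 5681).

-1

Reduce the numerator: -9770 ≡ 1592 (mod 5681), so (-9770 / 5681) = (1592 / 5681).
Factor out 2: 1592 = 2^3·199. Since 5681 ≡ 1 (mod 8), (2 / 5681) = +1, and (2 / 5681)^3 = +1. Now have (199 / 5681).
5681 ≡ 1 (mod 4), so quadratic reciprocity gives (199 / 5681) = (5681 / 199). Reduce: 5681 ≡ 109 (mod 199). Now have (109 / 199).
109 ≡ 1 (mod 4), so quadratic reciprocity gives (109 / 199) = (199 / 109). Reduce: 199 ≡ 90 (mod 109). Now have (90 / 109).
Factor out 2: 90 = 2·45. Since 109 ≡ 5 (mod 8), (2 / 109) = -1. Now have -(45 / 109).
45 ≡ 1 (mod 4), so quadratic reciprocity gives (45 / 109) = (109 / 45). Reduce: 109 ≡ 19 (mod 45). Now have -(19 / 45).
45 ≡ 1 (mod 4), so quadratic reciprocity gives (19 / 45) = (45 / 19). Reduce: 45 ≡ 7 (mod 19). Now have -(7 / 19).
Both 7 ≡ 3 and 19 ≡ 3 (mod 4), so reciprocity gives (7 / 19) = -(19 / 7). Reduce: 19 ≡ 5 (mod 7). Now have (5 / 7).
5 ≡ 1 (mod 4), so quadratic reciprocity gives (5 / 7) = (7 / 5). Reduce: 7 ≡ 2 (mod 5). Now have (2 / 5).
Factor out 2: 2 = 2. Since 5 ≡ 5 (mod 8), (2 / 5) = -1. Now have -(1 / 5).
(1 / 5) = 1. Collecting the sign factors: -1.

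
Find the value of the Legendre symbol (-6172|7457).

-1

Pull out -1: (-6172|7457) = (-1|7457)·(6172|7457). Since 7457 ≡ 1 (mod 4), (-1|7457) = +1. Now have (6172|7457).
Factor out 2: 6172 = 2^2·1543. Since 7457 ≡ 1 (mod 8), (2|7457) = +1, and (2|7457)^2 = +1. Now have (1543|7457).
7457 ≡ 1 (mod 4), so quadratic reciprocity gives (1543|7457) = (7457|1543). Reduce: 7457 ≡ 1285 (mod 1543). Now have (1285|1543).
1285 ≡ 1 (mod 4), so quadratic reciprocity gives (1285|1543) = (1543|1285). Reduce: 1543 ≡ 258 (mod 1285). Now have (258|1285).
Factor out 2: 258 = 2·129. Since 1285 ≡ 5 (mod 8), (2|1285) = -1. Now have -(129|1285).
129 ≡ 1 (mod 4), so quadratic reciprocity gives (129|1285) = (1285|129). Reduce: 1285 ≡ 124 (mod 129). Now have -(124|129).
Factor out 2: 124 = 2^2·31. Since 129 ≡ 1 (mod 8), (2|129) = +1, and (2|129)^2 = +1. Now have -(31|129).
129 ≡ 1 (mod 4), so quadratic reciprocity gives (31|129) = (129|31). Reduce: 129 ≡ 5 (mod 31). Now have -(5|31).
5 ≡ 1 (mod 4), so quadratic reciprocity gives (5|31) = (31|5). Reduce: 31 ≡ 1 (mod 5). Now have -(1|5).
(1|5) = 1. Collecting the sign factors: -1.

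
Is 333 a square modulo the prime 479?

no

(333/479)
  = (479/333)    [QR: 333 ≡ 1 mod 4, sign kept]
  = (146/333)    [479 ≡ 146 mod 333]
  = -(73/333)    [333 ≡ 5 mod 8 ⇒ (2/333) = -1]
  = -(333/73)    [QR: 73 ≡ 1 mod 4, sign kept]
  = -(41/73)    [333 ≡ 41 mod 73]
  = -(73/41)    [QR: 41 ≡ 1 mod 4, sign kept]
  = -(32/41)    [73 ≡ 32 mod 41]
  = -(1/41)    [41 ≡ 1 mod 8 ⇒ (2/41)^5 = +1]
  = -1    [(1/41) = 1]
(333/479) = -1, and 479 is prime, so 333 is not a quadratic residue mod 479.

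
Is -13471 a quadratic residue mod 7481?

no

(-13471/7481)
  = (13471/7481)    [7481 ≡ 1 mod 4 ⇒ (-1/7481) = +1]
  = (5990/7481)    [13471 ≡ 5990 mod 7481]
  = (2995/7481)    [7481 ≡ 1 mod 8 ⇒ (2/7481) = +1]
  = (7481/2995)    [QR: 7481 ≡ 1 mod 4, sign kept]
  = (1491/2995)    [7481 ≡ 1491 mod 2995]
  = -(2995/1491)    [QR: both ≡ 3 mod 4, sign flips]
  = -(13/1491)    [2995 ≡ 13 mod 1491]
  = -(1491/13)    [QR: 13 ≡ 1 mod 4, sign kept]
  = -(9/13)    [1491 ≡ 9 mod 13]
  = -(13/9)    [QR: 9 ≡ 1 mod 4, sign kept]
  = -(4/9)    [13 ≡ 4 mod 9]
  = -(1/9)    [9 ≡ 1 mod 8 ⇒ (2/9)^2 = +1]
  = -1    [(1/9) = 1]
The Legendre symbol is -1, so x^2 ≡ -13471 (mod 7481) has no solution.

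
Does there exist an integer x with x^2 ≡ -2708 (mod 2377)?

no

(-2708|2377)
  = (2046|2377)    [-2708 ≡ 2046 mod 2377]
  = (1023|2377)    [2377 ≡ 1 mod 8 ⇒ (2|2377) = +1]
  = (2377|1023)    [QR: 2377 ≡ 1 mod 4, sign kept]
  = (331|1023)    [2377 ≡ 331 mod 1023]
  = -(1023|331)    [QR: both ≡ 3 mod 4, sign flips]
  = -(30|331)    [1023 ≡ 30 mod 331]
  = (15|331)    [331 ≡ 3 mod 8 ⇒ (2|331) = -1]
  = -(331|15)    [QR: both ≡ 3 mod 4, sign flips]
  = -(1|15)    [331 ≡ 1 mod 15]
  = -1    [(1|15) = 1]
The Legendre symbol is -1, so x^2 ≡ -2708 (mod 2377) has no solution.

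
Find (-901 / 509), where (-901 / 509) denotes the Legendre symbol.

Reduce the numerator: -901 ≡ 117 (mod 509), so (-901 / 509) = (117 / 509).
117 ≡ 1 (mod 4), so quadratic reciprocity gives (117 / 509) = (509 / 117). Reduce: 509 ≡ 41 (mod 117). Now have (41 / 117).
41 ≡ 1 (mod 4), so quadratic reciprocity gives (41 / 117) = (117 / 41). Reduce: 117 ≡ 35 (mod 41). Now have (35 / 41).
41 ≡ 1 (mod 4), so quadratic reciprocity gives (35 / 41) = (41 / 35). Reduce: 41 ≡ 6 (mod 35). Now have (6 / 35).
Factor out 2: 6 = 2·3. Since 35 ≡ 3 (mod 8), (2 / 35) = -1. Now have -(3 / 35).
Both 3 ≡ 3 and 35 ≡ 3 (mod 4), so reciprocity gives (3 / 35) = -(35 / 3). Reduce: 35 ≡ 2 (mod 3). Now have (2 / 3).
Factor out 2: 2 = 2. Since 3 ≡ 3 (mod 8), (2 / 3) = -1. Now have -(1 / 3).
(1 / 3) = 1. Collecting the sign factors: -1.

-1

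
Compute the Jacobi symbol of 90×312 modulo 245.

By multiplicativity, (90·312 / 245) = (90 / 245)·(312 / 245).
First factor (90 / 245):
(90 / 245)
  = -(45 / 245)    [245 ≡ 5 mod 8 ⇒ (2 / 245) = -1]
  = -(245 / 45)    [QR: 45 ≡ 1 mod 4, sign kept]
  = -(20 / 45)    [245 ≡ 20 mod 45]
  = -(5 / 45)    [45 ≡ 5 mod 8 ⇒ (2 / 45)^2 = +1]
  = -(45 / 5)    [QR: 5 ≡ 1 mod 4, sign kept]
  = -(0 / 5)    [45 ≡ 0 mod 5]
  = 0    [numerator 0, gcd > 1]
Second factor (312 / 245):
(312 / 245)
  = (67 / 245)    [312 ≡ 67 mod 245]
  = (245 / 67)    [QR: 245 ≡ 1 mod 4, sign kept]
  = (44 / 67)    [245 ≡ 44 mod 67]
  = (11 / 67)    [67 ≡ 3 mod 8 ⇒ (2 / 67)^2 = +1]
  = -(67 / 11)    [QR: both ≡ 3 mod 4, sign flips]
  = -(1 / 11)    [67 ≡ 1 mod 11]
  = -1    [(1 / 11) = 1]
Product: (0)·(-1) = 0.

0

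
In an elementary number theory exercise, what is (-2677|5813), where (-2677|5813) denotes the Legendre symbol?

1

(-2677|5813)
  = (3136|5813)    [-2677 ≡ 3136 mod 5813]
  = (49|5813)    [5813 ≡ 5 mod 8 ⇒ (2|5813)^6 = +1]
  = (5813|49)    [QR: 49 ≡ 1 mod 4, sign kept]
  = (31|49)    [5813 ≡ 31 mod 49]
  = (49|31)    [QR: 49 ≡ 1 mod 4, sign kept]
  = (18|31)    [49 ≡ 18 mod 31]
  = (9|31)    [31 ≡ 7 mod 8 ⇒ (2|31) = +1]
  = (31|9)    [QR: 9 ≡ 1 mod 4, sign kept]
  = (4|9)    [31 ≡ 4 mod 9]
  = (1|9)    [9 ≡ 1 mod 8 ⇒ (2|9)^2 = +1]
  = 1    [(1|9) = 1]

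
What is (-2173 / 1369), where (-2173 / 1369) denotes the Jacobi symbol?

Pull out -1: (-2173 / 1369) = (-1 / 1369)·(2173 / 1369). Since 1369 ≡ 1 (mod 4), (-1 / 1369) = +1. Now have (2173 / 1369).
Reduce the numerator: 2173 ≡ 804 (mod 1369), so (2173 / 1369) = (804 / 1369).
Factor out 2: 804 = 2^2·201. Since 1369 ≡ 1 (mod 8), (2 / 1369) = +1, and (2 / 1369)^2 = +1. Now have (201 / 1369).
201 ≡ 1 (mod 4), so quadratic reciprocity gives (201 / 1369) = (1369 / 201). Reduce: 1369 ≡ 163 (mod 201). Now have (163 / 201).
201 ≡ 1 (mod 4), so quadratic reciprocity gives (163 / 201) = (201 / 163). Reduce: 201 ≡ 38 (mod 163). Now have (38 / 163).
Factor out 2: 38 = 2·19. Since 163 ≡ 3 (mod 8), (2 / 163) = -1. Now have -(19 / 163).
Both 19 ≡ 3 and 163 ≡ 3 (mod 4), so reciprocity gives (19 / 163) = -(163 / 19). Reduce: 163 ≡ 11 (mod 19). Now have (11 / 19).
Both 11 ≡ 3 and 19 ≡ 3 (mod 4), so reciprocity gives (11 / 19) = -(19 / 11). Reduce: 19 ≡ 8 (mod 11). Now have -(8 / 11).
Factor out 2: 8 = 2^3. Since 11 ≡ 3 (mod 8), (2 / 11) = -1, and (2 / 11)^3 = -1. Now have (1 / 11).
(1 / 11) = 1. Collecting the sign factors: 1.

1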